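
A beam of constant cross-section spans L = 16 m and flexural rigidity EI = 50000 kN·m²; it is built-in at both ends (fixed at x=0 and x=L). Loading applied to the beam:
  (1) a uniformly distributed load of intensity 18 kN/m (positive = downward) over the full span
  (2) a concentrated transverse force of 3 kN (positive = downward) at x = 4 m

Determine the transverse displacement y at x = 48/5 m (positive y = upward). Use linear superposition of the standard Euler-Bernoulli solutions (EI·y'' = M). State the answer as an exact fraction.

y(48/5) = -111592/1953125 m

Load 1 — uniform load w=18 kN/m over full span:
  y_1 = -wx²(L-x)²/(24EI) = -18·(48/5)²·(16-(48/5))²/(24·50000) = -110592/1953125 m
Load 2 — point force P=3 kN at a=4 m (b=L-a=12):
  y_2 = -Pa²(L-x)²(3bL-(3b+a)(L-x))/(6L³EI)  [x>a] = -3·4²·(16-(48/5))²·(3·12·16-(3·12+4)·(16-(48/5)))/(6·16³·50000) = -8/15625 m
Superposition: y = Σ y_i = -111592/1953125 m ≈ -0.057135 m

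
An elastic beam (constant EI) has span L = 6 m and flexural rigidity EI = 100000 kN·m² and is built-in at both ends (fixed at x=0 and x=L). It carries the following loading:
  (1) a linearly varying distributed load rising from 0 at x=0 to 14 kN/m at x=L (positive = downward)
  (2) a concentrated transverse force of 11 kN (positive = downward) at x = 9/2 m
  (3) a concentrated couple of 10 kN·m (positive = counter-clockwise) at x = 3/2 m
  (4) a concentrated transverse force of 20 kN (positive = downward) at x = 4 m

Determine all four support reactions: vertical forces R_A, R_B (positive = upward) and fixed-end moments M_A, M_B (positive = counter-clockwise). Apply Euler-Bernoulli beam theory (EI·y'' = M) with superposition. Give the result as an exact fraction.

R_A = 92357/4320 kN, M_A = 38747/1440 kN·m, R_B = 223003/4320 kN, M_B = -70753/1440 kN·m

Load 1 — triangular load w₀=14 kN/m (0→w₀ over full span):
  R_A = 3w₀L/20 = 3·14·6/20 = 63/5 kN
  M_A = w₀L²/30 = 14·6²/30 = 84/5 kN·m
  R_B = 7w₀L/20 = 7·14·6/20 = 147/5 kN
  M_B = -w₀L²/20 = -14·6²/20 = -126/5 kN·m
Load 2 — point force P=11 kN at a=9/2 m (b=L-a=3/2):
  R_A = Pb²(3a+b)/L³ = 11·(3/2)²·(3·(9/2)+(3/2))/6³ = 55/32 kN
  M_A = Pab²/L² = 11·(9/2)·(3/2)²/6² = 99/32 kN·m
  R_B = Pa²(a+3b)/L³ = 11·(9/2)²·((9/2)+3·(3/2))/6³ = 297/32 kN
  M_B = -Pa²b/L² = -11·(9/2)²·(3/2)/6² = -297/32 kN·m
Load 3 — applied couple M₀=10 kN·m at a=3/2 m (b=L-a=9/2):
  R_A = 6M₀ab/L³ = 6·10·(3/2)·(9/2)/6³ = 15/8 kN
  M_A = M₀b(2a-b)/L² = 10·(9/2)·(2·(3/2)-(9/2))/6² = -15/8 kN·m
  R_B = -6M₀ab/L³ = -6·10·(3/2)·(9/2)/6³ = -15/8 kN
  M_B = M₀a(2b-a)/L² = 10·(3/2)·(2·(9/2)-(3/2))/6² = 25/8 kN·m
Load 4 — point force P=20 kN at a=4 m (b=L-a=2):
  R_A = Pb²(3a+b)/L³ = 20·2²·(3·4+2)/6³ = 140/27 kN
  M_A = Pab²/L² = 20·4·2²/6² = 80/9 kN·m
  R_B = Pa²(a+3b)/L³ = 20·4²·(4+3·2)/6³ = 400/27 kN
  M_B = -Pa²b/L² = -20·4²·2/6² = -160/9 kN·m
Superposition: R_A = 92357/4320 kN, M_A = 38747/1440 kN·m, R_B = 223003/4320 kN, M_B = -70753/1440 kN·m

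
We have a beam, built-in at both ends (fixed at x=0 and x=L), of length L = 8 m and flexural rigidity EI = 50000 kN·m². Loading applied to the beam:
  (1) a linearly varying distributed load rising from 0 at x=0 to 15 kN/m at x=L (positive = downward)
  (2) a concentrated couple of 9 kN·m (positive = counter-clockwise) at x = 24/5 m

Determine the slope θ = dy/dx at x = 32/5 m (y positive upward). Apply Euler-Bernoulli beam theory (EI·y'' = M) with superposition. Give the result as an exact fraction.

Load 1 — triangular load w₀=15 kN/m (0→w₀ over full span):
  θ_1 = -w₀(2x(L-x)(L-2x)(x+2L)+x²(L-x)²)/(120LEI) = -15·(2·(32/5)·(8-(32/5))·(8-2·(32/5))·((32/5)+2·8)+(32/5)²·(8-(32/5))²)/(120·8·50000) = 256/390625 rad
Load 2 — applied couple M₀=9 kN·m at a=24/5 m (b=L-a=16/5):
  θ_2 = (R_Ax²/2 - M_Ax - M₀(x-a))/EI  [x>a] with R_A=81/50, M_A=72/25 = ((81/50)·(32/5)²/2 - (72/25)·(32/5) - 9·((32/5)-(24/5)))/50000 = 27/3906250 rad
Superposition: θ = Σ θ_i = 2587/3906250 rad ≈ 0.000662 rad

θ(32/5) = 2587/3906250 rad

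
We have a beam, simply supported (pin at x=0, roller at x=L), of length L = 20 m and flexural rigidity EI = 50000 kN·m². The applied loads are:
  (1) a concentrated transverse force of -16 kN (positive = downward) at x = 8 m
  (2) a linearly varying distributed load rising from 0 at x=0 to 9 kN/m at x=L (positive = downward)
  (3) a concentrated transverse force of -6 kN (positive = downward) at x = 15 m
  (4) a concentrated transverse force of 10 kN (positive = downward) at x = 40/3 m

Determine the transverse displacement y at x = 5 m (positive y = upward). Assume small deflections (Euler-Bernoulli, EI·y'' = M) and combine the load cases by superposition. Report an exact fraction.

y(5) = -13010359/129600000 m

Load 1 — point force P=-16 kN at a=8 m (b=L-a=12):
  y_1 = -Pbx(L²-b²-x²)/(6LEI)  [x≤a] = -(-16)·12·5·(20²-12²-5²)/(6·20·50000) = 231/6250 m
Load 2 — triangular load w₀=9 kN/m (0→w₀ over full span):
  y_2 = -w₀x(7L⁴-10L²x²+3x⁴)/(360LEI) = -9·5·(7·20⁴-10·20²·5²+3·5⁴)/(360·20·50000) = -327/2560 m
Load 3 — point force P=-6 kN at a=15 m (b=L-a=5):
  y_3 = -Pbx(L²-b²-x²)/(6LEI)  [x≤a] = -(-6)·5·5·(20²-5²-5²)/(6·20·50000) = 7/800 m
Load 4 — point force P=10 kN at a=40/3 m (b=L-a=20/3):
  y_4 = -Pbx(L²-b²-x²)/(6LEI)  [x≤a] = -10·(20/3)·5·(20²-(20/3)²-5²)/(6·20·50000) = -119/6480 m
Superposition: y = Σ y_i = -13010359/129600000 m ≈ -0.100389 m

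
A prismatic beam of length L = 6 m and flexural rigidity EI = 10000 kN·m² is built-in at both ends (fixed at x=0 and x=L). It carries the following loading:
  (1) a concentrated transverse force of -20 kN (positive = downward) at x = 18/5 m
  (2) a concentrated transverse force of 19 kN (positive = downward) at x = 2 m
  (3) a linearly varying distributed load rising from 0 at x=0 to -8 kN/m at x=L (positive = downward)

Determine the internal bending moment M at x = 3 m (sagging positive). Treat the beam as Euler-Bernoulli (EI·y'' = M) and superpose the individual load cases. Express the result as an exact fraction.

Load 1 — point force P=-20 kN at a=18/5 m (b=L-a=12/5):
  M_1 = Pb²(3a+b)x/L³ - Pab²/L²  [x≤a] = (-20)·(12/5)²·(3·(18/5)+(12/5))·3/6³ - (-20)·(18/5)·(12/5)²/6² = -48/5 kN·m
Load 2 — point force P=19 kN at a=2 m (b=L-a=4):
  M_2 = Pa²(a+3b)(L-x)/L³ - Pa²b/L²  [x>a] = 19·2²·(2+3·4)·(6-3)/6³ - 19·2²·4/6² = 19/3 kN·m
Load 3 — triangular load w₀=-8 kN/m (0→w₀ over full span):
  M_3 = 3w₀Lx/20 - w₀L²/30 - w₀x³/(6L) = 3·(-8)·6·3/20 - (-8)·6²/30 - (-8)·3³/(6·6) = -6 kN·m
Superposition: M = Σ M_i = -139/15 kN·m ≈ -9.266667 kN·m

M(3) = -139/15 kN·m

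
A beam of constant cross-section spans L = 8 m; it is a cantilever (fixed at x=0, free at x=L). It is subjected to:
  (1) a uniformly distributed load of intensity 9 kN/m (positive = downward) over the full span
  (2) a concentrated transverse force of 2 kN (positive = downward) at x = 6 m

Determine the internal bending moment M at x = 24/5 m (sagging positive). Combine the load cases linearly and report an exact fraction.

Load 1 — uniform load w=9 kN/m over full span:
  M_1 = -w(L-x)²/2 = -9·(8-(24/5))²/2 = -1152/25 kN·m
Load 2 — point force P=2 kN at a=6 m (b=L-a=2):
  M_2 = -P(a-x)  [x≤a] = -2·(6-(24/5)) = -12/5 kN·m
Superposition: M = Σ M_i = -1212/25 kN·m ≈ -48.480000 kN·m

M(24/5) = -1212/25 kN·m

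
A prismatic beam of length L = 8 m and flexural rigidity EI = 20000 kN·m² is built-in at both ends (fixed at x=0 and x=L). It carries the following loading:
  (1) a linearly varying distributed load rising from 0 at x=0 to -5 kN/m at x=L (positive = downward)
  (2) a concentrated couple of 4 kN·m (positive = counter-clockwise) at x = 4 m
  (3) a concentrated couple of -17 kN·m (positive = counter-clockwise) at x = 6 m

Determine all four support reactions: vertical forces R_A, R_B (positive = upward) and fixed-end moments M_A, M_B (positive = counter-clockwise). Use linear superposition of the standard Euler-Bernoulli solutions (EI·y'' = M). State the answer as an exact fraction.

Load 1 — triangular load w₀=-5 kN/m (0→w₀ over full span):
  R_A = 3w₀L/20 = 3·(-5)·8/20 = -6 kN
  M_A = w₀L²/30 = (-5)·8²/30 = -32/3 kN·m
  R_B = 7w₀L/20 = 7·(-5)·8/20 = -14 kN
  M_B = -w₀L²/20 = -(-5)·8²/20 = 16 kN·m
Load 2 — applied couple M₀=4 kN·m at a=4 m (b=L-a=4):
  R_A = 6M₀ab/L³ = 6·4·4·4/8³ = 3/4 kN
  M_A = M₀b(2a-b)/L² = 4·4·(2·4-4)/8² = 1 kN·m
  R_B = -6M₀ab/L³ = -6·4·4·4/8³ = -3/4 kN
  M_B = M₀a(2b-a)/L² = 4·4·(2·4-4)/8² = 1 kN·m
Load 3 — applied couple M₀=-17 kN·m at a=6 m (b=L-a=2):
  R_A = 6M₀ab/L³ = 6·(-17)·6·2/8³ = -153/64 kN
  M_A = M₀b(2a-b)/L² = (-17)·2·(2·6-2)/8² = -85/16 kN·m
  R_B = -6M₀ab/L³ = -6·(-17)·6·2/8³ = 153/64 kN
  M_B = M₀a(2b-a)/L² = (-17)·6·(2·2-6)/8² = 51/16 kN·m
Superposition: R_A = -489/64 kN, M_A = -719/48 kN·m, R_B = -791/64 kN, M_B = 323/16 kN·m

R_A = -489/64 kN, M_A = -719/48 kN·m, R_B = -791/64 kN, M_B = 323/16 kN·m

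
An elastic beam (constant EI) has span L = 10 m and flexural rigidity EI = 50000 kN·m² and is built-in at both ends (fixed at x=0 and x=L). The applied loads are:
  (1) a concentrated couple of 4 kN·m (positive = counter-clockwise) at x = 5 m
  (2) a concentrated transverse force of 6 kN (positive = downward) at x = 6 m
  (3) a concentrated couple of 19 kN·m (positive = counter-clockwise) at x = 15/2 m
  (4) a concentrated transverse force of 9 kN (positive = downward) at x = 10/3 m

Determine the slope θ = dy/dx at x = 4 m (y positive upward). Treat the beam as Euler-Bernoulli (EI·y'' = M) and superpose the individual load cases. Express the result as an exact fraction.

θ(4) = -6997/25000000 rad

Load 1 — applied couple M₀=4 kN·m at a=5 m (b=L-a=5):
  θ_1 = (R_Ax²/2 - M_Ax)/EI  [x≤a] with R_A=3/5, M_A=1 = ((3/5)·4²/2 - 1·4)/50000 = 1/62500 rad
Load 2 — point force P=6 kN at a=6 m (b=L-a=4):
  θ_2 = -Pb²x(2aL-(3a+b)x)/(2L³EI)  [x≤a] = -6·4²·4·(2·6·10-(3·6+4)·4)/(2·10³·50000) = -48/390625 rad
Load 3 — applied couple M₀=19 kN·m at a=15/2 m (b=L-a=5/2):
  θ_3 = (R_Ax²/2 - M_Ax)/EI  [x≤a] with R_A=171/80, M_A=95/16 = ((171/80)·4²/2 - (95/16)·4)/50000 = -133/1000000 rad
Load 4 — point force P=9 kN at a=10/3 m (b=L-a=20/3):
  θ_4 = Pa²(L-x)(2bL-(3b+a)(L-x))/(2L³EI)  [x>a] = 9·(10/3)²·(10-4)·(2·(20/3)·10-(3·(20/3)+(10/3))·(10-4))/(2·10³·50000) = -1/25000 rad
Superposition: θ = Σ θ_i = -6997/25000000 rad ≈ -0.000280 rad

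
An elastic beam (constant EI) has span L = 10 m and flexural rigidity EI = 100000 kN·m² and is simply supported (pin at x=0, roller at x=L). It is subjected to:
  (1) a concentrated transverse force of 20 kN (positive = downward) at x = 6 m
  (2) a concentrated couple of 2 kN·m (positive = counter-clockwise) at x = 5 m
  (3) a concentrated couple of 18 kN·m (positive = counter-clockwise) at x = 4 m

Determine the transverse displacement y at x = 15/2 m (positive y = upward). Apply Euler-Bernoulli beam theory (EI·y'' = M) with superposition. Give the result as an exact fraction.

Load 1 — point force P=20 kN at a=6 m (b=L-a=4):
  y_1 = -Pa(L-x)(2Lx-a²-x²)/(6LEI)  [x>a] = -20·6·(10-(15/2))·(2·10·(15/2)-6²-(15/2)²)/(6·10·100000) = -231/80000 m
Load 2 — applied couple M₀=2 kN·m at a=5 m (b=L-a=5):
  y_2 = (M₀x³/(6L)-M₀(x-a)²/2+C₁x)/EI  [x>a] with C₁=M₀(3b²-L²)/(6L)=-5/6 = (2·(15/2)³/(6·10)-2·((15/2)-5)²/2+(-5/6)·(15/2))/100000 = 1/64000 m
Load 3 — applied couple M₀=18 kN·m at a=4 m (b=L-a=6):
  y_3 = (M₀x³/(6L)-M₀(x-a)²/2+C₁x)/EI  [x>a] with C₁=M₀(3b²-L²)/(6L)=12/5 = (18·(15/2)³/(6·10)-18·((15/2)-4)²/2+(12/5)·(15/2))/100000 = 549/1600000 m
Superposition: y = Σ y_i = -2023/800000 m ≈ -0.002529 m

y(15/2) = -2023/800000 m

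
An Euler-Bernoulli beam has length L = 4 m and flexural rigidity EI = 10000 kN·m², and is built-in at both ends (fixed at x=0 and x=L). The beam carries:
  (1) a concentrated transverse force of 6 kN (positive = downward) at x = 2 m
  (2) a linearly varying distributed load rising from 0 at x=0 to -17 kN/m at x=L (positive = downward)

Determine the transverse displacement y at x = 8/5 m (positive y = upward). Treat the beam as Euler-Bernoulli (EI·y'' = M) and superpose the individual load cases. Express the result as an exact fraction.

Load 1 — point force P=6 kN at a=2 m (b=L-a=2):
  y_1 = -Pb²x²(3aL-(3a+b)x)/(6L³EI)  [x≤a] = -6·2²·(8/5)²·(3·2·4-(3·2+2)·(8/5))/(6·4³·10000) = -14/78125 m
Load 2 — triangular load w₀=-17 kN/m (0→w₀ over full span):
  y_2 = -w₀x²(L-x)²(x+2L)/(120LEI) = -(-17)·(8/5)²·(4-(8/5))²·((8/5)+2·4)/(120·4·10000) = 4896/9765625 m
Superposition: y = Σ y_i = 3146/9765625 m ≈ 0.000322 m

y(8/5) = 3146/9765625 m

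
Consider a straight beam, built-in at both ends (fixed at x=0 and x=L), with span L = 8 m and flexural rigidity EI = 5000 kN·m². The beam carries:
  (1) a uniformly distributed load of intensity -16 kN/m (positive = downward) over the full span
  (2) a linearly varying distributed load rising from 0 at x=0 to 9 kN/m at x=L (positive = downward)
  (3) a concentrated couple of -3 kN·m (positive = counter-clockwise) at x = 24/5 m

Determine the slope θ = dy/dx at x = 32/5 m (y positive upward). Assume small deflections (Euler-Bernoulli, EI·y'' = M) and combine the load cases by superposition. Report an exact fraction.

θ(32/5) = -3593/390625 rad

Load 1 — uniform load w=-16 kN/m over full span:
  θ_1 = -wx(L-x)(L-2x)/(12EI) = -(-16)·(32/5)·(8-(32/5))·(8-2·(32/5))/(12·5000) = -1024/78125 rad
Load 2 — triangular load w₀=9 kN/m (0→w₀ over full span):
  θ_2 = -w₀(2x(L-x)(L-2x)(x+2L)+x²(L-x)²)/(120LEI) = -9·(2·(32/5)·(8-(32/5))·(8-2·(32/5))·((32/5)+2·8)+(32/5)²·(8-(32/5))²)/(120·8·5000) = 1536/390625 rad
Load 3 — applied couple M₀=-3 kN·m at a=24/5 m (b=L-a=16/5):
  θ_3 = (R_Ax²/2 - M_Ax - M₀(x-a))/EI  [x>a] with R_A=-27/50, M_A=-24/25 = ((-27/50)·(32/5)²/2 - (-24/25)·(32/5) - (-3)·((32/5)-(24/5)))/5000 = -9/390625 rad
Superposition: θ = Σ θ_i = -3593/390625 rad ≈ -0.009198 rad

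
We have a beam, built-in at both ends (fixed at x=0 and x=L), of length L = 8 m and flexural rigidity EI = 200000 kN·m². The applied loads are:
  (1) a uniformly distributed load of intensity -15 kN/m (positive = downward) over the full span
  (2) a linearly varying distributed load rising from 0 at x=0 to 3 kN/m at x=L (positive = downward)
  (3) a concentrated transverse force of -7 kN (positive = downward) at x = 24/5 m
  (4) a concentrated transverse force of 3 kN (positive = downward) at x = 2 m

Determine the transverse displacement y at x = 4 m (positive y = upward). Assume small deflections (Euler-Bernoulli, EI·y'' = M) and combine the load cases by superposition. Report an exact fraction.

Load 1 — uniform load w=-15 kN/m over full span:
  y_1 = -wx²(L-x)²/(24EI) = -(-15)·4²·(8-4)²/(24·200000) = 1/1250 m
Load 2 — triangular load w₀=3 kN/m (0→w₀ over full span):
  y_2 = -w₀x²(L-x)²(x+2L)/(120LEI) = -3·4²·(8-4)²·(4+2·8)/(120·8·200000) = -1/12500 m
Load 3 — point force P=-7 kN at a=24/5 m (b=L-a=16/5):
  y_3 = -Pb²x²(3aL-(3a+b)x)/(6L³EI)  [x≤a] = -(-7)·(16/5)²·4²·(3·(24/5)·8-(3·(24/5)+(16/5))·4)/(6·8³·200000) = 98/1171875 m
Load 4 — point force P=3 kN at a=2 m (b=L-a=6):
  y_4 = -Pa²(L-x)²(3bL-(3b+a)(L-x))/(6L³EI)  [x>a] = -3·2²·(8-4)²·(3·6·8-(3·6+2)·(8-4))/(6·8³·200000) = -1/50000 m
Superposition: y = Σ y_i = 14693/18750000 m ≈ 0.000784 m

y(4) = 14693/18750000 m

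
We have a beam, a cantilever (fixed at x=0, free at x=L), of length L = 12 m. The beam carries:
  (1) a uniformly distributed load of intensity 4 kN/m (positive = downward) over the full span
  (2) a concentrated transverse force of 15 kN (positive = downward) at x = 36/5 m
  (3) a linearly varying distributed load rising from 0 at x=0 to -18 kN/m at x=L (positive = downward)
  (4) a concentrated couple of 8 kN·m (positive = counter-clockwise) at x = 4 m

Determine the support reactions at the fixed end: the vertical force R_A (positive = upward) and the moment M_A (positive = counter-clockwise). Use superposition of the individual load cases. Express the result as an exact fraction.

Load 1 — uniform load w=4 kN/m over full span:
  R_A = wL = 4·12 = 48 kN
  M_A = wL²/2 = 4·12²/2 = 288 kN·m
Load 2 — point force P=15 kN at a=36/5 m (b=L-a=24/5):
  R_A = P = 15 kN
  M_A = Pa = 15·(36/5) = 108 kN·m
Load 3 — triangular load w₀=-18 kN/m (0→w₀ over full span):
  R_A = w₀L/2 = (-18)·12/2 = -108 kN
  M_A = w₀L²/3 = (-18)·12²/3 = -864 kN·m
Load 4 — applied couple M₀=8 kN·m at a=4 m (b=L-a=8):
  R_A = 0 kN
  M_A = -M₀ = -8 kN·m
Superposition: R_A = -45 kN, M_A = -476 kN·m

R_A = -45 kN, M_A = -476 kN·m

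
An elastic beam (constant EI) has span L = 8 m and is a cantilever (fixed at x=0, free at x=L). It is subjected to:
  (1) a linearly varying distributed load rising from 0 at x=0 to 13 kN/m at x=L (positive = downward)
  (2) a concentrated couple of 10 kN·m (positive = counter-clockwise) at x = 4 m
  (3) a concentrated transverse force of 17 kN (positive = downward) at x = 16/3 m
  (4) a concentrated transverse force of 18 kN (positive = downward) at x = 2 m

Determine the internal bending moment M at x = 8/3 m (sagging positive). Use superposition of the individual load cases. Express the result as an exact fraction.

M(8/3) = -14510/81 kN·m

Load 1 — triangular load w₀=13 kN/m (0→w₀ over full span):
  M_1 = w₀Lx/2 - w₀L²/3 - w₀x³/(6L) = 13·8·(8/3)/2 - 13·8²/3 - 13·(8/3)³/(6·8) = -11648/81 kN·m
Load 2 — applied couple M₀=10 kN·m at a=4 m (b=L-a=4):
  M_2 = M₀  [x≤a] = 10 = 10 kN·m
Load 3 — point force P=17 kN at a=16/3 m (b=L-a=8/3):
  M_3 = -P(a-x)  [x≤a] = -17·((16/3)-(8/3)) = -136/3 kN·m
Load 4 — point force P=18 kN at a=2 m (b=L-a=6):
  M_4 = 0  [x>a] = 0 kN·m
Superposition: M = Σ M_i = -14510/81 kN·m ≈ -179.135802 kN·m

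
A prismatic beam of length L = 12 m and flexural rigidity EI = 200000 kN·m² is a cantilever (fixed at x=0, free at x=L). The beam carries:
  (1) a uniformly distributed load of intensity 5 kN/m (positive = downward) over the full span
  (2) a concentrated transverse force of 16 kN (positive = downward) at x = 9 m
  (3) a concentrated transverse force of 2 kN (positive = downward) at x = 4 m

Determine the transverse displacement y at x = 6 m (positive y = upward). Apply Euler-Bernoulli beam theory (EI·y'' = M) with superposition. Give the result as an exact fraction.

Load 1 — uniform load w=5 kN/m over full span:
  y_1 = -wx²(x²-4Lx+6L²)/(24EI) = -5·6²·(6²-4·12·6+6·12²)/(24·200000) = -459/20000 m
Load 2 — point force P=16 kN at a=9 m (b=L-a=3):
  y_2 = -Px²(3a-x)/(6EI)  [x≤a] = -16·6²·(3·9-6)/(6·200000) = -63/6250 m
Load 3 — point force P=2 kN at a=4 m (b=L-a=8):
  y_3 = -Pa²(3x-a)/(6EI)  [x>a] = -2·4²·(3·6-4)/(6·200000) = -7/18750 m
Superposition: y = Σ y_i = -10021/300000 m ≈ -0.033403 m

y(6) = -10021/300000 m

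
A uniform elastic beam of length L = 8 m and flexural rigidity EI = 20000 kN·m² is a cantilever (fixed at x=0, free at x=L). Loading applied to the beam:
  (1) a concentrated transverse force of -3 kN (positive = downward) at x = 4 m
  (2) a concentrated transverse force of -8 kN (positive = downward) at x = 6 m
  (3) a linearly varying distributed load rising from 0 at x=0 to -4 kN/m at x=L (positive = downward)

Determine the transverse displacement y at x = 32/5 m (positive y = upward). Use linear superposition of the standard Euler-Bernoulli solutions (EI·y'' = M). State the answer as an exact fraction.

y(32/5) = 2707786/29296875 m

Load 1 — point force P=-3 kN at a=4 m (b=L-a=4):
  y_1 = -Pa²(3x-a)/(6EI)  [x>a] = -(-3)·4²·(3·(32/5)-4)/(6·20000) = 19/3125 m
Load 2 — point force P=-8 kN at a=6 m (b=L-a=2):
  y_2 = -Pa²(3x-a)/(6EI)  [x>a] = -(-8)·6²·(3·(32/5)-6)/(6·20000) = 99/3125 m
Load 3 — triangular load w₀=-4 kN/m (0→w₀ over full span):
  y_3 = (w₀Lx³/12-w₀L²x²/6-w₀x⁵/(120L))/EI = ((-4)·8·(32/5)³/12-(-4)·8²·(32/5)²/6-(-4)·(32/5)⁵/(120·8))/20000 = 1601536/29296875 m
Superposition: y = Σ y_i = 2707786/29296875 m ≈ 0.092426 m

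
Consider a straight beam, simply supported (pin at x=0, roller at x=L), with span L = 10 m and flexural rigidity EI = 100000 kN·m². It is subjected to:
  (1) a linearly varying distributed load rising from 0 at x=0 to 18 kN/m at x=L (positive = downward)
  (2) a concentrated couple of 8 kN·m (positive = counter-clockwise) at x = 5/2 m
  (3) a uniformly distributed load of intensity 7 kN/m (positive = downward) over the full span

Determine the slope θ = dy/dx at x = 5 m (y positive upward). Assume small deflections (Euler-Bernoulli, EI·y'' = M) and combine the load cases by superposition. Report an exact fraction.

Load 1 — triangular load w₀=18 kN/m (0→w₀ over full span):
  θ_1 = -w₀(7L⁴-30L²x²+15x⁴)/(360LEI) = -18·(7·10⁴-30·10²·5²+15·5⁴)/(360·10·100000) = -7/32000 rad
Load 2 — applied couple M₀=8 kN·m at a=5/2 m (b=L-a=15/2):
  θ_2 = (M₀x²/(2L)-M₀(x-a)+C₁)/EI  [x>a] with C₁=M₀(3b²-L²)/(6L)=55/6 = (8·5²/(2·10)-8·(5-(5/2))+(55/6))/100000 = -1/120000 rad
Load 3 — uniform load w=7 kN/m over full span:
  θ_3 = -w(L³-6Lx²+4x³)/(24EI) = -7·(10³-6·10·5²+4·5³)/(24·100000) = 0 rad
Superposition: θ = Σ θ_i = -109/480000 rad ≈ -0.000227 rad

θ(5) = -109/480000 rad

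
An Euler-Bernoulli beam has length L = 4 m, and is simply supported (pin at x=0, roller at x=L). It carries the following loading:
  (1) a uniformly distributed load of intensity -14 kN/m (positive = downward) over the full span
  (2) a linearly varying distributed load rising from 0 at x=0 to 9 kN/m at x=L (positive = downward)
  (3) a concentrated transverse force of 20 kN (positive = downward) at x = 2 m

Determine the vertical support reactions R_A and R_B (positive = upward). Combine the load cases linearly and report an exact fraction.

R_A = -12 kN, R_B = -6 kN

Load 1 — uniform load w=-14 kN/m over full span:
  R_A = wL/2 = (-14)·4/2 = -28 kN
  R_B = wL/2 = (-14)·4/2 = -28 kN
Load 2 — triangular load w₀=9 kN/m (0→w₀ over full span):
  R_A = w₀L/6 = 9·4/6 = 6 kN
  R_B = w₀L/3 = 9·4/3 = 12 kN
Load 3 — point force P=20 kN at a=2 m (b=L-a=2):
  R_A = Pb/L = 20·2/4 = 10 kN
  R_B = Pa/L = 20·2/4 = 10 kN
Superposition: R_A = -12 kN, R_B = -6 kN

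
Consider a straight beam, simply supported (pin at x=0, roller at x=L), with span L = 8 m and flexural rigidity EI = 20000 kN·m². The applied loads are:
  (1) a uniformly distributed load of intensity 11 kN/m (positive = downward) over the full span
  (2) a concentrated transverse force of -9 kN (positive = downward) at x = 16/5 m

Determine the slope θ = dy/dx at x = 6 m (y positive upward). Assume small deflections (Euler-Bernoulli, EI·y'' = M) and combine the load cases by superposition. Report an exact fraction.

Load 1 — uniform load w=11 kN/m over full span:
  θ_1 = -w(L³-6Lx²+4x³)/(24EI) = -11·(8³-6·8·6²+4·6³)/(24·20000) = 121/15000 rad
Load 2 — point force P=-9 kN at a=16/5 m (b=L-a=24/5):
  θ_2 = -Pa(2L²-6Lx+3x²+a²)/(6LEI)  [x>a] = -(-9)·(16/5)·(2·8²-6·8·6+3·6²+(16/5)²)/(6·8·20000) = -783/625000 rad
Superposition: θ = Σ θ_i = 1597/234375 rad ≈ 0.006814 rad

θ(6) = 1597/234375 rad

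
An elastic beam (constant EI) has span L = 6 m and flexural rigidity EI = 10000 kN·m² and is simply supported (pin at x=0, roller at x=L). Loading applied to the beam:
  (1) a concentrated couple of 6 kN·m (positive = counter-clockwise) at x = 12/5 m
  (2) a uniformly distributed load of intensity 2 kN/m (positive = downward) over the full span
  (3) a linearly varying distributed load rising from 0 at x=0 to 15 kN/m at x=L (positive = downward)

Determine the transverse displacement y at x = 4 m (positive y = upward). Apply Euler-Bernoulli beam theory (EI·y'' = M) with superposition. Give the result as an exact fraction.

y(4) = -861/62500 m

Load 1 — applied couple M₀=6 kN·m at a=12/5 m (b=L-a=18/5):
  y_1 = (M₀x³/(6L)-M₀(x-a)²/2+C₁x)/EI  [x>a] with C₁=M₀(3b²-L²)/(6L)=12/25 = (6·4³/(6·6)-6·(4-(12/5))²/2+(12/25)·4)/10000 = 23/46875 m
Load 2 — uniform load w=2 kN/m over full span:
  y_2 = -wx(L³-2Lx²+x³)/(24EI) = -2·4·(6³-2·6·4²+4³)/(24·10000) = -11/3750 m
Load 3 — triangular load w₀=15 kN/m (0→w₀ over full span):
  y_3 = -w₀x(7L⁴-10L²x²+3x⁴)/(360LEI) = -15·4·(7·6⁴-10·6²·4²+3·4⁴)/(360·6·10000) = -17/1500 m
Superposition: y = Σ y_i = -861/62500 m ≈ -0.013776 m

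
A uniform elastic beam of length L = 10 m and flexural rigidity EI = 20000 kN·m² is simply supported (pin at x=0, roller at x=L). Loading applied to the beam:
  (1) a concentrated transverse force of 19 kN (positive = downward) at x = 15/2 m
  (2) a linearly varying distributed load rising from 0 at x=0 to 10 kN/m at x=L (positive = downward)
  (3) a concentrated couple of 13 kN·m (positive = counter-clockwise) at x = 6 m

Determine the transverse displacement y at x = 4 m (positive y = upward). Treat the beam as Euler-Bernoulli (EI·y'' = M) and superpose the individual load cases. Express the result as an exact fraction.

y(4) = -106313/2400000 m

Load 1 — point force P=19 kN at a=15/2 m (b=L-a=5/2):
  y_1 = -Pbx(L²-b²-x²)/(6LEI)  [x≤a] = -19·(5/2)·4·(10²-(5/2)²-4²)/(6·10·20000) = -5909/480000 m
Load 2 — triangular load w₀=10 kN/m (0→w₀ over full span):
  y_2 = -w₀x(7L⁴-10L²x²+3x⁴)/(360LEI) = -10·4·(7·10⁴-10·10²·4²+3·4⁴)/(360·10·20000) = -1141/37500 m
Load 3 — applied couple M₀=13 kN·m at a=6 m (b=L-a=4):
  y_3 = (M₀x³/(6L)+C₁x)/EI  [x≤a] with C₁=M₀(3b²-L²)/(6L)=-169/15 = (13·4³/(6·10)+(-169/15)·4)/20000 = -39/25000 m
Superposition: y = Σ y_i = -106313/2400000 m ≈ -0.044297 m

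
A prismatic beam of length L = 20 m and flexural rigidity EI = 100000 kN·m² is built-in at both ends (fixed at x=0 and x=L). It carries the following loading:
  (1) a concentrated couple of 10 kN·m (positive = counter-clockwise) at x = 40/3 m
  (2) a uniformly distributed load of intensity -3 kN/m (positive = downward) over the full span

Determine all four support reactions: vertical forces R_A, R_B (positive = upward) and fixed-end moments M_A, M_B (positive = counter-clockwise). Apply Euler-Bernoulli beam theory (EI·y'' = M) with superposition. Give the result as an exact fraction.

Load 1 — applied couple M₀=10 kN·m at a=40/3 m (b=L-a=20/3):
  R_A = 6M₀ab/L³ = 6·10·(40/3)·(20/3)/20³ = 2/3 kN
  M_A = M₀b(2a-b)/L² = 10·(20/3)·(2·(40/3)-(20/3))/20² = 10/3 kN·m
  R_B = -6M₀ab/L³ = -6·10·(40/3)·(20/3)/20³ = -2/3 kN
  M_B = M₀a(2b-a)/L² = 10·(40/3)·(2·(20/3)-(40/3))/20² = 0 kN·m
Load 2 — uniform load w=-3 kN/m over full span:
  R_A = wL/2 = (-3)·20/2 = -30 kN
  M_A = wL²/12 = (-3)·20²/12 = -100 kN·m
  R_B = wL/2 = (-3)·20/2 = -30 kN
  M_B = -wL²/12 = -(-3)·20²/12 = 100 kN·m
Superposition: R_A = -88/3 kN, M_A = -290/3 kN·m, R_B = -92/3 kN, M_B = 100 kN·m

R_A = -88/3 kN, M_A = -290/3 kN·m, R_B = -92/3 kN, M_B = 100 kN·m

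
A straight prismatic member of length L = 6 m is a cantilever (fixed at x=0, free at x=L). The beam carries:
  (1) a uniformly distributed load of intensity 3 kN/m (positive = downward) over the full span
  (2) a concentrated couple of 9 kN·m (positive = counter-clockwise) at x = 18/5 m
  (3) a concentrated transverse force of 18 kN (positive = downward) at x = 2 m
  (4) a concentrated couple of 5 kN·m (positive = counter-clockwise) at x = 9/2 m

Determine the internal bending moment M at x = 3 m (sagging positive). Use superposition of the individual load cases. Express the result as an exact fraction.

M(3) = 1/2 kN·m

Load 1 — uniform load w=3 kN/m over full span:
  M_1 = -w(L-x)²/2 = -3·(6-3)²/2 = -27/2 kN·m
Load 2 — applied couple M₀=9 kN·m at a=18/5 m (b=L-a=12/5):
  M_2 = M₀  [x≤a] = 9 = 9 kN·m
Load 3 — point force P=18 kN at a=2 m (b=L-a=4):
  M_3 = 0  [x>a] = 0 kN·m
Load 4 — applied couple M₀=5 kN·m at a=9/2 m (b=L-a=3/2):
  M_4 = M₀  [x≤a] = 5 = 5 kN·m
Superposition: M = Σ M_i = 1/2 kN·m ≈ 0.500000 kN·m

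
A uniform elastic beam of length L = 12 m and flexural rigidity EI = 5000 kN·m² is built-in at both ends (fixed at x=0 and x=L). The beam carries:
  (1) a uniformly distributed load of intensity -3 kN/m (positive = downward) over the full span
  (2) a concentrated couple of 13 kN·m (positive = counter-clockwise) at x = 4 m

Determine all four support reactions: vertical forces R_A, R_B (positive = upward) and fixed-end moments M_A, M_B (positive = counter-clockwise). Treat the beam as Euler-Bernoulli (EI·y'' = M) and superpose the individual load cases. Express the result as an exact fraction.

R_A = -149/9 kN, M_A = -36 kN·m, R_B = -175/9 kN, M_B = 121/3 kN·m

Load 1 — uniform load w=-3 kN/m over full span:
  R_A = wL/2 = (-3)·12/2 = -18 kN
  M_A = wL²/12 = (-3)·12²/12 = -36 kN·m
  R_B = wL/2 = (-3)·12/2 = -18 kN
  M_B = -wL²/12 = -(-3)·12²/12 = 36 kN·m
Load 2 — applied couple M₀=13 kN·m at a=4 m (b=L-a=8):
  R_A = 6M₀ab/L³ = 6·13·4·8/12³ = 13/9 kN
  M_A = M₀b(2a-b)/L² = 13·8·(2·4-8)/12² = 0 kN·m
  R_B = -6M₀ab/L³ = -6·13·4·8/12³ = -13/9 kN
  M_B = M₀a(2b-a)/L² = 13·4·(2·8-4)/12² = 13/3 kN·m
Superposition: R_A = -149/9 kN, M_A = -36 kN·m, R_B = -175/9 kN, M_B = 121/3 kN·m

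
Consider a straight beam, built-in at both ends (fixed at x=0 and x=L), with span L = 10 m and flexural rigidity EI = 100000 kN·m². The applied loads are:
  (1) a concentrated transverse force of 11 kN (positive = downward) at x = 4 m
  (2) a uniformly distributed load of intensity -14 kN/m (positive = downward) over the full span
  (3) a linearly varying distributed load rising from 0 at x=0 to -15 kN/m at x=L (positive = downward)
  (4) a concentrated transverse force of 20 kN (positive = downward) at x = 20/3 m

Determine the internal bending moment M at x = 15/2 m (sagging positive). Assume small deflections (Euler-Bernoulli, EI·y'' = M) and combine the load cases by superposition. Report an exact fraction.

Load 1 — point force P=11 kN at a=4 m (b=L-a=6):
  M_1 = Pa²(a+3b)(L-x)/L³ - Pa²b/L²  [x>a] = 11·4²·(4+3·6)·(10-(15/2))/10³ - 11·4²·6/10² = -22/25 kN·m
Load 2 — uniform load w=-14 kN/m over full span:
  M_2 = wLx/2 - wL²/12 - wx²/2 = (-14)·10·(15/2)/2 - (-14)·10²/12 - (-14)·(15/2)²/2 = -175/12 kN·m
Load 3 — triangular load w₀=-15 kN/m (0→w₀ over full span):
  M_3 = 3w₀Lx/20 - w₀L²/30 - w₀x³/(6L) = 3·(-15)·10·(15/2)/20 - (-15)·10²/30 - (-15)·(15/2)³/(6·10) = -425/32 kN·m
Load 4 — point force P=20 kN at a=20/3 m (b=L-a=10/3):
  M_4 = Pa²(a+3b)(L-x)/L³ - Pa²b/L²  [x>a] = 20·(20/3)²·((20/3)+3·(10/3))·(10-(15/2))/10³ - 20·(20/3)²·(10/3)/10² = 200/27 kN·m
Superposition: M = Σ M_i = -460883/21600 kN·m ≈ -21.337176 kN·m

M(15/2) = -460883/21600 kN·m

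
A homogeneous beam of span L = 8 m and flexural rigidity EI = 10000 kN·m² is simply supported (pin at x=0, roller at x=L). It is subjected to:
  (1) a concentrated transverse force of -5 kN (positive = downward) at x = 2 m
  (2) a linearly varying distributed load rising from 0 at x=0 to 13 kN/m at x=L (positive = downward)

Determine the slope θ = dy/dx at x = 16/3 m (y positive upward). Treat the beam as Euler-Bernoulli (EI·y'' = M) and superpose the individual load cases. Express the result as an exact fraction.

Load 1 — point force P=-5 kN at a=2 m (b=L-a=6):
  θ_1 = -Pa(2L²-6Lx+3x²+a²)/(6LEI)  [x>a] = -(-5)·2·(2·8²-6·8·(16/3)+3·(16/3)²+2²)/(6·8·10000) = -29/36000 rad
Load 2 — triangular load w₀=13 kN/m (0→w₀ over full span):
  θ_2 = -w₀(7L⁴-30L²x²+15x⁴)/(360LEI) = -13·(7·8⁴-30·8²·(16/3)²+15·(16/3)⁴)/(360·8·10000) = 4732/759375 rad
Superposition: θ = Σ θ_i = 131849/24300000 rad ≈ 0.005426 rad

θ(16/3) = 131849/24300000 rad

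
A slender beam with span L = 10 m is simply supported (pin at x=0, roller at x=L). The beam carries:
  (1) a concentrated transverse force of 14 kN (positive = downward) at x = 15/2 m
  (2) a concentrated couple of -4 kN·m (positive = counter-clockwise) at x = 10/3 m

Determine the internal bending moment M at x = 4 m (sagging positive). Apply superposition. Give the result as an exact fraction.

M(4) = 82/5 kN·m

Load 1 — point force P=14 kN at a=15/2 m (b=L-a=5/2):
  M_1 = Pbx/L  [x≤a] = 14·(5/2)·4/10 = 14 kN·m
Load 2 — applied couple M₀=-4 kN·m at a=10/3 m (b=L-a=20/3):
  M_2 = M₀x/L - M₀  [x>a] = (-4)·4/10 - (-4) = 12/5 kN·m
Superposition: M = Σ M_i = 82/5 kN·m ≈ 16.400000 kN·m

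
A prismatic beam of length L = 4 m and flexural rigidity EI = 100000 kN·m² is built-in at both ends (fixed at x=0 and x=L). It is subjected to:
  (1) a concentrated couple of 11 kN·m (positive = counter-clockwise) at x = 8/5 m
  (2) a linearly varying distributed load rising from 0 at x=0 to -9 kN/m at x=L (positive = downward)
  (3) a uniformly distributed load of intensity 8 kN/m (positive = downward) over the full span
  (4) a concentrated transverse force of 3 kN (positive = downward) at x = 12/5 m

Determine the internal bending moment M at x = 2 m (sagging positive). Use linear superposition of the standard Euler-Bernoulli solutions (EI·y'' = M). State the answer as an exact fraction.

M(2) = -83/75 kN·m

Load 1 — applied couple M₀=11 kN·m at a=8/5 m (b=L-a=12/5):
  M_1 = R_Ax - M_A - M₀  [x>a] with R_A=99/25, M_A=33/25 = (99/25)·2 - (33/25) - 11 = -22/5 kN·m
Load 2 — triangular load w₀=-9 kN/m (0→w₀ over full span):
  M_2 = 3w₀Lx/20 - w₀L²/30 - w₀x³/(6L) = 3·(-9)·4·2/20 - (-9)·4²/30 - (-9)·2³/(6·4) = -3 kN·m
Load 3 — uniform load w=8 kN/m over full span:
  M_3 = wLx/2 - wL²/12 - wx²/2 = 8·4·2/2 - 8·4²/12 - 8·2²/2 = 16/3 kN·m
Load 4 — point force P=3 kN at a=12/5 m (b=L-a=8/5):
  M_4 = Pb²(3a+b)x/L³ - Pab²/L²  [x≤a] = 3·(8/5)²·(3·(12/5)+(8/5))·2/4³ - 3·(12/5)·(8/5)²/4² = 24/25 kN·m
Superposition: M = Σ M_i = -83/75 kN·m ≈ -1.106667 kN·m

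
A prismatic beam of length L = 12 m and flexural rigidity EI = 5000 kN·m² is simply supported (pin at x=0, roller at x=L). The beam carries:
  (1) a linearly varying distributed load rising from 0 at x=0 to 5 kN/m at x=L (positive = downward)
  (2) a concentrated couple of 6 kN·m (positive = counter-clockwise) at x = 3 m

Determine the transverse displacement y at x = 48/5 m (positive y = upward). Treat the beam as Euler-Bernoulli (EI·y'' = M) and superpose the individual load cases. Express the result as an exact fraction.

y(48/5) = -1247211/15625000 m

Load 1 — triangular load w₀=5 kN/m (0→w₀ over full span):
  y_1 = -w₀x(7L⁴-10L²x²+3x⁴)/(360LEI) = -5·(48/5)·(7·12⁴-10·12²·(48/5)²+3·(48/5)⁴)/(360·12·5000) = -164592/1953125 m
Load 2 — applied couple M₀=6 kN·m at a=3 m (b=L-a=9):
  y_2 = (M₀x³/(6L)-M₀(x-a)²/2+C₁x)/EI  [x>a] with C₁=M₀(3b²-L²)/(6L)=33/4 = (6·(48/5)³/(6·12)-6·((48/5)-3)²/2+(33/4)·(48/5))/5000 = 2781/625000 m
Superposition: y = Σ y_i = -1247211/15625000 m ≈ -0.079822 m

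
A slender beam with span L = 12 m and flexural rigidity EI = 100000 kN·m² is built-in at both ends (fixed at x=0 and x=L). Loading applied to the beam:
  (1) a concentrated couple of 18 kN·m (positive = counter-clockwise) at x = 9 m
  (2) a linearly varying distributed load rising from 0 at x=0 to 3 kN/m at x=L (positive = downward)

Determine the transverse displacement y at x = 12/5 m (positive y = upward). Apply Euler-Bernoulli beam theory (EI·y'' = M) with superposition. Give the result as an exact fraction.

y(12/5) = -648567/1562500000 m

Load 1 — applied couple M₀=18 kN·m at a=9 m (b=L-a=3):
  y_1 = (R_Ax³/6 - M_Ax²/2)/EI  [x≤a] with R_A=27/16, M_A=45/8 = ((27/16)·(12/5)³/6 - (45/8)·(12/5)²/2)/100000 = -1539/12500000 m
Load 2 — triangular load w₀=3 kN/m (0→w₀ over full span):
  y_2 = -w₀x²(L-x)²(x+2L)/(120LEI) = -3·(12/5)²·(12-(12/5))²·((12/5)+2·12)/(120·12·100000) = -14256/48828125 m
Superposition: y = Σ y_i = -648567/1562500000 m ≈ -0.000415 m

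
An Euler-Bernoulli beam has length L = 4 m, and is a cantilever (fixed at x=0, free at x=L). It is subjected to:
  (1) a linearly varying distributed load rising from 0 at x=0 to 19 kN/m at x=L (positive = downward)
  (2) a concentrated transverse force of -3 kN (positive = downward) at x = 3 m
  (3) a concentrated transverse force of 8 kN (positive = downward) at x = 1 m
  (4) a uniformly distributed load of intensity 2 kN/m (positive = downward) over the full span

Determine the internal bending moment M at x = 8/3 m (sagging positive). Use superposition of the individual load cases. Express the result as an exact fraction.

M(8/3) = -1279/81 kN·m

Load 1 — triangular load w₀=19 kN/m (0→w₀ over full span):
  M_1 = w₀Lx/2 - w₀L²/3 - w₀x³/(6L) = 19·4·(8/3)/2 - 19·4²/3 - 19·(8/3)³/(6·4) = -1216/81 kN·m
Load 2 — point force P=-3 kN at a=3 m (b=L-a=1):
  M_2 = -P(a-x)  [x≤a] = -(-3)·(3-(8/3)) = 1 kN·m
Load 3 — point force P=8 kN at a=1 m (b=L-a=3):
  M_3 = 0  [x>a] = 0 kN·m
Load 4 — uniform load w=2 kN/m over full span:
  M_4 = -w(L-x)²/2 = -2·(4-(8/3))²/2 = -16/9 kN·m
Superposition: M = Σ M_i = -1279/81 kN·m ≈ -15.790123 kN·m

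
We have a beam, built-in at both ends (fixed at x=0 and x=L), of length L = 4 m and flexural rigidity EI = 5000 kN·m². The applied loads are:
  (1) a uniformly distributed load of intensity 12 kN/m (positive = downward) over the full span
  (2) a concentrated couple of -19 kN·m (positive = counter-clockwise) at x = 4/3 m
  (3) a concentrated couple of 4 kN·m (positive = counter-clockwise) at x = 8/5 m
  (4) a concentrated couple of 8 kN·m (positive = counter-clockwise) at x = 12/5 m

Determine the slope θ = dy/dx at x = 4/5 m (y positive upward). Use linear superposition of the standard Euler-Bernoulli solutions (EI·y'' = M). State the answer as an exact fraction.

Load 1 — uniform load w=12 kN/m over full span:
  θ_1 = -wx(L-x)(L-2x)/(12EI) = -12·(4/5)·(4-(4/5))·(4-2·(4/5))/(12·5000) = -96/78125 rad
Load 2 — applied couple M₀=-19 kN·m at a=4/3 m (b=L-a=8/3):
  θ_2 = (R_Ax²/2 - M_Ax)/EI  [x≤a] with R_A=-19/3, M_A=0 = ((-19/3)·(4/5)²/2 - 0·(4/5))/5000 = -19/46875 rad
Load 3 — applied couple M₀=4 kN·m at a=8/5 m (b=L-a=12/5):
  θ_3 = (R_Ax²/2 - M_Ax)/EI  [x≤a] with R_A=36/25, M_A=12/25 = ((36/25)·(4/5)²/2 - (12/25)·(4/5))/5000 = 6/390625 rad
Load 4 — applied couple M₀=8 kN·m at a=12/5 m (b=L-a=8/5):
  θ_4 = (R_Ax²/2 - M_Ax)/EI  [x≤a] with R_A=72/25, M_A=64/25 = ((72/25)·(4/5)²/2 - (64/25)·(4/5))/5000 = -88/390625 rad
Superposition: θ = Σ θ_i = -2161/1171875 rad ≈ -0.001844 rad

θ(4/5) = -2161/1171875 rad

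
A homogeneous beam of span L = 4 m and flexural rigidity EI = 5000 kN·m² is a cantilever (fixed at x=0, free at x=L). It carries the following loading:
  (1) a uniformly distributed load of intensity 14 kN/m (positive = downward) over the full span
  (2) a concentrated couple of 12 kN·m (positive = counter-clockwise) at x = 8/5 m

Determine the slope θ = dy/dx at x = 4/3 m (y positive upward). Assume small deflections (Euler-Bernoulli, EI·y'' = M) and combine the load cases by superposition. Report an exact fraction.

Load 1 — uniform load w=14 kN/m over full span:
  θ_1 = -wx(x²-3Lx+3L²)/(6EI) = -14·(4/3)·((4/3)²-3·4·(4/3)+3·4²)/(6·5000) = -1064/50625 rad
Load 2 — applied couple M₀=12 kN·m at a=8/5 m (b=L-a=12/5):
  θ_2 = M₀x/EI  [x≤a] = 12·(4/3)/5000 = 2/625 rad
Superposition: θ = Σ θ_i = -902/50625 rad ≈ -0.017817 rad

θ(4/3) = -902/50625 rad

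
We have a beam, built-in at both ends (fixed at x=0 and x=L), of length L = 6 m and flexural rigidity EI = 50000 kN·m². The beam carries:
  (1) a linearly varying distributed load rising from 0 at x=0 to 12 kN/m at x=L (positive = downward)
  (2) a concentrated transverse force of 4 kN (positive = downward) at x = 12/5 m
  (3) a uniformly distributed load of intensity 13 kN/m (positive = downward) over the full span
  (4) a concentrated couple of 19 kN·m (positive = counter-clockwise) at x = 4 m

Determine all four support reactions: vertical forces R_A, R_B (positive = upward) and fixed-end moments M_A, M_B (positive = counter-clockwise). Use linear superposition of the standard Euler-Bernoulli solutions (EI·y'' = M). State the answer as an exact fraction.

Load 1 — triangular load w₀=12 kN/m (0→w₀ over full span):
  R_A = 3w₀L/20 = 3·12·6/20 = 54/5 kN
  M_A = w₀L²/30 = 12·6²/30 = 72/5 kN·m
  R_B = 7w₀L/20 = 7·12·6/20 = 126/5 kN
  M_B = -w₀L²/20 = -12·6²/20 = -108/5 kN·m
Load 2 — point force P=4 kN at a=12/5 m (b=L-a=18/5):
  R_A = Pb²(3a+b)/L³ = 4·(18/5)²·(3·(12/5)+(18/5))/6³ = 324/125 kN
  M_A = Pab²/L² = 4·(12/5)·(18/5)²/6² = 432/125 kN·m
  R_B = Pa²(a+3b)/L³ = 4·(12/5)²·((12/5)+3·(18/5))/6³ = 176/125 kN
  M_B = -Pa²b/L² = -4·(12/5)²·(18/5)/6² = -288/125 kN·m
Load 3 — uniform load w=13 kN/m over full span:
  R_A = wL/2 = 13·6/2 = 39 kN
  M_A = wL²/12 = 13·6²/12 = 39 kN·m
  R_B = wL/2 = 13·6/2 = 39 kN
  M_B = -wL²/12 = -13·6²/12 = -39 kN·m
Load 4 — applied couple M₀=19 kN·m at a=4 m (b=L-a=2):
  R_A = 6M₀ab/L³ = 6·19·4·2/6³ = 38/9 kN
  M_A = M₀b(2a-b)/L² = 19·2·(2·4-2)/6² = 19/3 kN·m
  R_B = -6M₀ab/L³ = -6·19·4·2/6³ = -38/9 kN
  M_B = M₀a(2b-a)/L² = 19·4·(2·2-4)/6² = 0 kN·m
Superposition: R_A = 63691/1125 kN, M_A = 23696/375 kN·m, R_B = 69059/1125 kN, M_B = -7863/125 kN·m

R_A = 63691/1125 kN, M_A = 23696/375 kN·m, R_B = 69059/1125 kN, M_B = -7863/125 kN·m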